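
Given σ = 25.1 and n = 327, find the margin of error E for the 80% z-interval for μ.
Margin of error = 1.78

Margin of error = z* · σ/√n
= 1.282 · 25.1/√327
= 1.282 · 25.1/18.0831
= 1.78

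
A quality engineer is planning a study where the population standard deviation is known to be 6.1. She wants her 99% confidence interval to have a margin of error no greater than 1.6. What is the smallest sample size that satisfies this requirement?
n ≥ 97

For margin E ≤ 1.6:
n ≥ (z* · σ / E)²
n ≥ (2.576 · 6.1 / 1.6)²
n ≥ 96.45

Minimum n = 97 (rounding up)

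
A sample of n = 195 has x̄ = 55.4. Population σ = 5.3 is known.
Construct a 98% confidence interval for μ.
(54.52, 56.28)

z-interval (σ known):
z* = 2.326 for 98% confidence

Margin of error = z* · σ/√n = 2.326 · 5.3/√195 = 0.88

CI: (55.4 - 0.88, 55.4 + 0.88) = (54.52, 56.28)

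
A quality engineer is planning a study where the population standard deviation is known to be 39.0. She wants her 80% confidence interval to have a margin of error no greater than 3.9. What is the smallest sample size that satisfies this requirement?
n ≥ 165

For margin E ≤ 3.9:
n ≥ (z* · σ / E)²
n ≥ (1.282 · 39.0 / 3.9)²
n ≥ 164.35

Minimum n = 165 (rounding up)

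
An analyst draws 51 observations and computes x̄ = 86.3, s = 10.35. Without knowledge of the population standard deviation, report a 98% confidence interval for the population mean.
(82.82, 89.78)

t-interval (σ unknown):
df = n - 1 = 50
t* = 2.403 for 98% confidence

Margin of error = t* · s/√n = 2.403 · 10.35/√51 = 3.48

CI: (82.82, 89.78)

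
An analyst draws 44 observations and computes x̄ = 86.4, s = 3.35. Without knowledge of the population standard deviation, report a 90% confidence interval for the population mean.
(85.55, 87.25)

t-interval (σ unknown):
df = n - 1 = 43
t* = 1.681 for 90% confidence

Margin of error = t* · s/√n = 1.681 · 3.35/√44 = 0.85

CI: (85.55, 87.25)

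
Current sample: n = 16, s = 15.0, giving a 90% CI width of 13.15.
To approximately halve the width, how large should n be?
n ≈ 64

CI width ∝ 1/√n
To reduce width by factor 2, need √n to grow by 2 → need 2² = 4 times as many samples.

Current: n = 16, width = 13.15
New: n = 64, width ≈ 6.26

Width reduced by factor of 13.15/6.26 = 2.10.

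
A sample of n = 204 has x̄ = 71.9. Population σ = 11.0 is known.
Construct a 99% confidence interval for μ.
(69.92, 73.88)

z-interval (σ known):
z* = 2.576 for 99% confidence

Margin of error = z* · σ/√n = 2.576 · 11.0/√204 = 1.98

CI: (71.9 - 1.98, 71.9 + 1.98) = (69.92, 73.88)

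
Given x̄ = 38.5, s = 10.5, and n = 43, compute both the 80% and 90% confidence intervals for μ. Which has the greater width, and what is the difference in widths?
90% CI is wider by 1.22

df = 42
80% CI: t* = 1.302, (36.42, 40.58), width = 2 · t* · s/√n = 4.17
90% CI: t* = 1.682, (35.81, 41.19), width = 2 · t* · s/√n = 5.39

The 90% CI is wider by 5.39 - 4.17 = 1.22.
Higher confidence requires a wider interval.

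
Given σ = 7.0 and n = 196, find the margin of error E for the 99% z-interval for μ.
Margin of error = 1.29

Margin of error = z* · σ/√n
= 2.576 · 7.0/√196
= 2.576 · 7.0/14.0000
= 1.29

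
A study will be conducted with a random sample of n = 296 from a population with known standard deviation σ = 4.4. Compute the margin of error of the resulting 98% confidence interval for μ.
Margin of error = 0.59

Margin of error = z* · σ/√n
= 2.326 · 4.4/√296
= 2.326 · 4.4/17.2047
= 0.59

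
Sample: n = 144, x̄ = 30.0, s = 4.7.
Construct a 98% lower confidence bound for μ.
μ ≥ 29.19

Lower bound (one-sided):
t* = 2.073 (one-sided for 98%)
Lower bound = x̄ - t* · s/√n = 30.0 - 2.073 · 4.7/√144 = 29.19

We are 98% confident that μ ≥ 29.19.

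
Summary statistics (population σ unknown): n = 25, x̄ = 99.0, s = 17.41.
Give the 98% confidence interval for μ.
(90.32, 107.68)

t-interval (σ unknown):
df = n - 1 = 24
t* = 2.492 for 98% confidence

Margin of error = t* · s/√n = 2.492 · 17.41/√25 = 8.68

CI: (90.32, 107.68)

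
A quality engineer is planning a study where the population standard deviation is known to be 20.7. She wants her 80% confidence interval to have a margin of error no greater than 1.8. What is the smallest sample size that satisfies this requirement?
n ≥ 218

For margin E ≤ 1.8:
n ≥ (z* · σ / E)²
n ≥ (1.282 · 20.7 / 1.8)²
n ≥ 217.36

Minimum n = 218 (rounding up)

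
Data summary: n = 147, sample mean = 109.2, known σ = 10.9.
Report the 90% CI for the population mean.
(107.72, 110.68)

z-interval (σ known):
z* = 1.645 for 90% confidence

Margin of error = z* · σ/√n = 1.645 · 10.9/√147 = 1.48

CI: (109.2 - 1.48, 109.2 + 1.48) = (107.72, 110.68)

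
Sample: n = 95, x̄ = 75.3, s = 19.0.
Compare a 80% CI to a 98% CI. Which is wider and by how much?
98% CI is wider by 4.20

df = 94
80% CI: t* = 1.291, (72.78, 77.82), width = 2 · t* · s/√n = 5.03
98% CI: t* = 2.367, (70.69, 79.91), width = 2 · t* · s/√n = 9.23

The 98% CI is wider by 9.23 - 5.03 = 4.20.
Higher confidence requires a wider interval.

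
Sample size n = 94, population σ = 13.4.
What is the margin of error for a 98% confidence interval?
Margin of error = 3.21

Margin of error = z* · σ/√n
= 2.326 · 13.4/√94
= 2.326 · 13.4/9.6954
= 3.21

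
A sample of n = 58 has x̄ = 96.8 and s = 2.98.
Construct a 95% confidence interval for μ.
(96.02, 97.58)

t-interval (σ unknown):
df = n - 1 = 57
t* = 2.002 for 95% confidence

Margin of error = t* · s/√n = 2.002 · 2.98/√58 = 0.78

CI: (96.02, 97.58)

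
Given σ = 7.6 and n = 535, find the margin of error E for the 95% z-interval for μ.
Margin of error = 0.64

Margin of error = z* · σ/√n
= 1.960 · 7.6/√535
= 1.960 · 7.6/23.1301
= 0.64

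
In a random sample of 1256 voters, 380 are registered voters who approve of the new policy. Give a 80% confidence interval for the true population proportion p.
(0.286, 0.319)

Proportion CI:
p̂ = 380/1256 = 0.30255
SE = √(p̂(1-p̂)/n) = √(0.30255 · 0.69745 / 1256) = 0.01296

z* = 1.282
Margin = z* · SE = 1.282 · 0.01296 = 0.0166

CI: 0.30255 ± 0.0166 = (0.286, 0.319)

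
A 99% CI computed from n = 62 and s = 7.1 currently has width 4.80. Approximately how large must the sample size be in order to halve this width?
n ≈ 248

CI width ∝ 1/√n
To reduce width by factor 2, need √n to grow by 2 → need 2² = 4 times as many samples.

Current: n = 62, width = 4.80
New: n = 248, width ≈ 2.34

Width reduced by factor of 4.80/2.34 = 2.05.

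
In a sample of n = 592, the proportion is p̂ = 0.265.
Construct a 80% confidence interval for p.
(0.242, 0.288)

Proportion CI:
SE = √(p̂(1-p̂)/n) = √(0.265 · 0.735 / 592) = 0.01814

z* = 1.282
Margin = z* · SE = 1.282 · 0.01814 = 0.0233

CI: 0.265 ± 0.0233 = (0.242, 0.288)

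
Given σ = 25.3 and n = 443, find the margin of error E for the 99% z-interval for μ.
Margin of error = 3.10

Margin of error = z* · σ/√n
= 2.576 · 25.3/√443
= 2.576 · 25.3/21.0476
= 3.10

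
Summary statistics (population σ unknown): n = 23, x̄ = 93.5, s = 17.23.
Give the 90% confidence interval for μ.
(87.33, 99.67)

t-interval (σ unknown):
df = n - 1 = 22
t* = 1.717 for 90% confidence

Margin of error = t* · s/√n = 1.717 · 17.23/√23 = 6.17

CI: (87.33, 99.67)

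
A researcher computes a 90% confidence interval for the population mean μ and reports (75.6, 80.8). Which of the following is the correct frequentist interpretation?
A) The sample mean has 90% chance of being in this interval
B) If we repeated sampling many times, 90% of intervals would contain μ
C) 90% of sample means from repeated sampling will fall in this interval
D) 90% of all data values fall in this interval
B

A) Wrong — x̄ is observed and sits in the interval by construction.
B) Correct — this is the frequentist long-run coverage interpretation.
C) Wrong — coverage applies to intervals containing μ, not to future x̄ values.
D) Wrong — a CI is about the parameter μ, not individual data values.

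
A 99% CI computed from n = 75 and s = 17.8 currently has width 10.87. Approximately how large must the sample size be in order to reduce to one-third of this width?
n ≈ 675

CI width ∝ 1/√n
To reduce width by factor 3, need √n to grow by 3 → need 3² = 9 times as many samples.

Current: n = 75, width = 10.87
New: n = 675, width ≈ 3.54

Width reduced by factor of 10.87/3.54 = 3.07.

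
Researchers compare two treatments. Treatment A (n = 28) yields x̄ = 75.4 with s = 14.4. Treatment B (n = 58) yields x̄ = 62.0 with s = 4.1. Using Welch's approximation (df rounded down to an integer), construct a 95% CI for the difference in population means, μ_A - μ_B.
(7.73, 19.07)

Difference: x̄₁ - x̄₂ = 13.40
SE = √(s₁²/n₁ + s₂²/n₂) = √(14.4²/28 + 4.1²/58) = 2.7741
df = 29.13 → 29 (Welch–Satterthwaite, rounded down)
t* = 2.045

CI: 13.40 ± 2.045 · 2.7741 = 13.40 ± 5.67 = (7.73, 19.07)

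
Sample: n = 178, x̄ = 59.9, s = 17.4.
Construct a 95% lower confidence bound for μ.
μ ≥ 57.74

Lower bound (one-sided):
t* = 1.654 (one-sided for 95%)
Lower bound = x̄ - t* · s/√n = 59.9 - 1.654 · 17.4/√178 = 57.74

We are 95% confident that μ ≥ 57.74.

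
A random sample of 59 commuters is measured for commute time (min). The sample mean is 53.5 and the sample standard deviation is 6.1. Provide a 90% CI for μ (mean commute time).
(52.17, 54.83)

t-interval (σ unknown):
df = n - 1 = 58
t* = 1.672 for 90% confidence

Margin of error = t* · s/√n = 1.672 · 6.1/√59 = 1.33

CI: (52.17, 54.83)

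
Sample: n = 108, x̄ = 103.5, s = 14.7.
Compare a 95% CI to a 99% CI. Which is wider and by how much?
99% CI is wider by 1.81

df = 107
95% CI: t* = 1.982, (100.70, 106.30), width = 2 · t* · s/√n = 5.61
99% CI: t* = 2.623, (99.79, 107.21), width = 2 · t* · s/√n = 7.42

The 99% CI is wider by 7.42 - 5.61 = 1.81.
Higher confidence requires a wider interval.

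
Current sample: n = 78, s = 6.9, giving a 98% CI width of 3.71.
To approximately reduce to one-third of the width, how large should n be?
n ≈ 702

CI width ∝ 1/√n
To reduce width by factor 3, need √n to grow by 3 → need 3² = 9 times as many samples.

Current: n = 78, width = 3.71
New: n = 702, width ≈ 1.21

Width reduced by factor of 3.71/1.21 = 3.07.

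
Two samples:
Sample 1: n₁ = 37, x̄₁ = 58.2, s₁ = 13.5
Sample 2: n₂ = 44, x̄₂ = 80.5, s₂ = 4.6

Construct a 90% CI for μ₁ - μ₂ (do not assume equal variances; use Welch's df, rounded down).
(-26.21, -18.39)

Difference: x̄₁ - x̄₂ = -22.30
SE = √(s₁²/n₁ + s₂²/n₂) = √(13.5²/37 + 4.6²/44) = 2.3252
df = 43.03 → 43 (Welch–Satterthwaite, rounded down)
t* = 1.681

CI: -22.30 ± 1.681 · 2.3252 = -22.30 ± 3.91 = (-26.21, -18.39)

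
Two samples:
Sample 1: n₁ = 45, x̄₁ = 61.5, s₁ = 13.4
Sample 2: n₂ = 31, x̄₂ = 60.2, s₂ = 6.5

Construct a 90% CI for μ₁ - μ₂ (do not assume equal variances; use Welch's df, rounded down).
(-2.56, 5.16)

Difference: x̄₁ - x̄₂ = 1.30
SE = √(s₁²/n₁ + s₂²/n₂) = √(13.4²/45 + 6.5²/31) = 2.3137
df = 67.62 → 67 (Welch–Satterthwaite, rounded down)
t* = 1.668

CI: 1.30 ± 1.668 · 2.3137 = 1.30 ± 3.86 = (-2.56, 5.16)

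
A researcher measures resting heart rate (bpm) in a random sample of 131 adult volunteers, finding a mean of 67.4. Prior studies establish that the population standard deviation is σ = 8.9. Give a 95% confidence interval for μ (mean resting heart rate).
(65.88, 68.92)

z-interval (σ known):
z* = 1.960 for 95% confidence

Margin of error = z* · σ/√n = 1.960 · 8.9/√131 = 1.52

CI: (67.4 - 1.52, 67.4 + 1.52) = (65.88, 68.92)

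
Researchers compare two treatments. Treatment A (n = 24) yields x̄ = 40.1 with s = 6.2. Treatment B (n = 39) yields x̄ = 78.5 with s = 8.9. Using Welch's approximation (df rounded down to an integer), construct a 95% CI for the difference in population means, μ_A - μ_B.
(-42.21, -34.59)

Difference: x̄₁ - x̄₂ = -38.40
SE = √(s₁²/n₁ + s₂²/n₂) = √(6.2²/24 + 8.9²/39) = 1.9060
df = 59.96 → 59 (Welch–Satterthwaite, rounded down)
t* = 2.001

CI: -38.40 ± 2.001 · 1.9060 = -38.40 ± 3.81 = (-42.21, -34.59)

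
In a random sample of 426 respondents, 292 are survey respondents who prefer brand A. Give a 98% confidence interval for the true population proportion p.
(0.633, 0.738)

Proportion CI:
p̂ = 292/426 = 0.68545
SE = √(p̂(1-p̂)/n) = √(0.68545 · 0.31455 / 426) = 0.02250

z* = 2.326
Margin = z* · SE = 2.326 · 0.02250 = 0.0523

CI: 0.68545 ± 0.0523 = (0.633, 0.738)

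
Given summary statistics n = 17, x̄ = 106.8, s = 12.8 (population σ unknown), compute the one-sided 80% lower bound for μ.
μ ≥ 104.11

Lower bound (one-sided):
t* = 0.865 (one-sided for 80%)
Lower bound = x̄ - t* · s/√n = 106.8 - 0.865 · 12.8/√17 = 104.11

We are 80% confident that μ ≥ 104.11.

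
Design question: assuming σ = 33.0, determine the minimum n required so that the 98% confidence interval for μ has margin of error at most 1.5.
n ≥ 2619

For margin E ≤ 1.5:
n ≥ (z* · σ / E)²
n ≥ (2.326 · 33.0 / 1.5)²
n ≥ 2618.57

Minimum n = 2619 (rounding up)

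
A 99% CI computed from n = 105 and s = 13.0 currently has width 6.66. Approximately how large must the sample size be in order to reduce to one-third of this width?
n ≈ 945

CI width ∝ 1/√n
To reduce width by factor 3, need √n to grow by 3 → need 3² = 9 times as many samples.

Current: n = 105, width = 6.66
New: n = 945, width ≈ 2.18

Width reduced by factor of 6.66/2.18 = 3.06.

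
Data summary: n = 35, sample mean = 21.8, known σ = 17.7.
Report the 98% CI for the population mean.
(14.84, 28.76)

z-interval (σ known):
z* = 2.326 for 98% confidence

Margin of error = z* · σ/√n = 2.326 · 17.7/√35 = 6.96

CI: (21.8 - 6.96, 21.8 + 6.96) = (14.84, 28.76)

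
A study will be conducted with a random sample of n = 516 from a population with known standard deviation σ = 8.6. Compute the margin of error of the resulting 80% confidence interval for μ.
Margin of error = 0.49

Margin of error = z* · σ/√n
= 1.282 · 8.6/√516
= 1.282 · 8.6/22.7156
= 0.49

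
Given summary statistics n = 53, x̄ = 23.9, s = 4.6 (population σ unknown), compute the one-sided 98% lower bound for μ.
μ ≥ 22.57

Lower bound (one-sided):
t* = 2.107 (one-sided for 98%)
Lower bound = x̄ - t* · s/√n = 23.9 - 2.107 · 4.6/√53 = 22.57

We are 98% confident that μ ≥ 22.57.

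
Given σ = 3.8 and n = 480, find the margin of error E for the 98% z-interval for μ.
Margin of error = 0.40

Margin of error = z* · σ/√n
= 2.326 · 3.8/√480
= 2.326 · 3.8/21.9089
= 0.40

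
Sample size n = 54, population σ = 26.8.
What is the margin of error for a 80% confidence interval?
Margin of error = 4.68

Margin of error = z* · σ/√n
= 1.282 · 26.8/√54
= 1.282 · 26.8/7.3485
= 4.68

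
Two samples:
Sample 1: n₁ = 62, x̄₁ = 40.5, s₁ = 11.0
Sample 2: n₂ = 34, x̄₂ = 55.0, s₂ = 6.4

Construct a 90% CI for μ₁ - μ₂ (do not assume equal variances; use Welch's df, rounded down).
(-17.45, -11.55)

Difference: x̄₁ - x̄₂ = -14.50
SE = √(s₁²/n₁ + s₂²/n₂) = √(11.0²/62 + 6.4²/34) = 1.7766
df = 93.61 → 93 (Welch–Satterthwaite, rounded down)
t* = 1.661

CI: -14.50 ± 1.661 · 1.7766 = -14.50 ± 2.95 = (-17.45, -11.55)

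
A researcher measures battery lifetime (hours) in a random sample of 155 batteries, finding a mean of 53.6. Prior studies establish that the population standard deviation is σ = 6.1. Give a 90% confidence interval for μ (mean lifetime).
(52.79, 54.41)

z-interval (σ known):
z* = 1.645 for 90% confidence

Margin of error = z* · σ/√n = 1.645 · 6.1/√155 = 0.81

CI: (53.6 - 0.81, 53.6 + 0.81) = (52.79, 54.41)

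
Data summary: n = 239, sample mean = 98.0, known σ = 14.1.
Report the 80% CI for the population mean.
(96.83, 99.17)

z-interval (σ known):
z* = 1.282 for 80% confidence

Margin of error = z* · σ/√n = 1.282 · 14.1/√239 = 1.17

CI: (98.0 - 1.17, 98.0 + 1.17) = (96.83, 99.17)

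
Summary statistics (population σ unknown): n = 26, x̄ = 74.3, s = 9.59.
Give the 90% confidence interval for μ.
(71.09, 77.51)

t-interval (σ unknown):
df = n - 1 = 25
t* = 1.708 for 90% confidence

Margin of error = t* · s/√n = 1.708 · 9.59/√26 = 3.21

CI: (71.09, 77.51)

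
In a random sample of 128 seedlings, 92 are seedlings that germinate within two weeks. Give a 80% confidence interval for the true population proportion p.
(0.668, 0.770)

Proportion CI:
p̂ = 92/128 = 0.71875
SE = √(p̂(1-p̂)/n) = √(0.71875 · 0.28125 / 128) = 0.03974

z* = 1.282
Margin = z* · SE = 1.282 · 0.03974 = 0.0509

CI: 0.71875 ± 0.0509 = (0.668, 0.770)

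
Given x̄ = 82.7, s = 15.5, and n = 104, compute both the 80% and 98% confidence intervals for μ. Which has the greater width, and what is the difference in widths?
98% CI is wider by 3.26

df = 103
80% CI: t* = 1.290, (80.74, 84.66), width = 2 · t* · s/√n = 3.92
98% CI: t* = 2.363, (79.11, 86.29), width = 2 · t* · s/√n = 7.18

The 98% CI is wider by 7.18 - 3.92 = 3.26.
Higher confidence requires a wider interval.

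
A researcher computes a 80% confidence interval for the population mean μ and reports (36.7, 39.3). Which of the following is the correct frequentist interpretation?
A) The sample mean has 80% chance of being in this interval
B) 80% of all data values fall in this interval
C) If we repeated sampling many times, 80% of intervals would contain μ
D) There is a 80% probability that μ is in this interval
C

A) Wrong — x̄ is observed and sits in the interval by construction.
B) Wrong — a CI is about the parameter μ, not individual data values.
C) Correct — this is the frequentist long-run coverage interpretation.
D) Wrong — μ is fixed; the randomness lives in the interval, not in μ.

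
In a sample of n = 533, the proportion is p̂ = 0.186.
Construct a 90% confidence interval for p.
(0.158, 0.214)

Proportion CI:
SE = √(p̂(1-p̂)/n) = √(0.186 · 0.814 / 533) = 0.01685

z* = 1.645
Margin = z* · SE = 1.645 · 0.01685 = 0.0277

CI: 0.186 ± 0.0277 = (0.158, 0.214)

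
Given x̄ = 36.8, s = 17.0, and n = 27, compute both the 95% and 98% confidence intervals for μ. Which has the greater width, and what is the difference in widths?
98% CI is wider by 2.77

df = 26
95% CI: t* = 2.056, (30.07, 43.53), width = 2 · t* · s/√n = 13.45
98% CI: t* = 2.479, (28.69, 44.91), width = 2 · t* · s/√n = 16.22

The 98% CI is wider by 16.22 - 13.45 = 2.77.
Higher confidence requires a wider interval.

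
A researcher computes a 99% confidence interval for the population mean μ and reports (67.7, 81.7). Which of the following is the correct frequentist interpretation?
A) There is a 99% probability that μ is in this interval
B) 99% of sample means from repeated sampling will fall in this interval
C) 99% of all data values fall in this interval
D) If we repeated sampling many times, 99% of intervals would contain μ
D

A) Wrong — μ is fixed; the randomness lives in the interval, not in μ.
B) Wrong — coverage applies to intervals containing μ, not to future x̄ values.
C) Wrong — a CI is about the parameter μ, not individual data values.
D) Correct — this is the frequentist long-run coverage interpretation.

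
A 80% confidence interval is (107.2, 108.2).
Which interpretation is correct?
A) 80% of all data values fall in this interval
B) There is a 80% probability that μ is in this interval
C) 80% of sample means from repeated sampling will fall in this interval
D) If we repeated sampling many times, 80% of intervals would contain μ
D

A) Wrong — a CI is about the parameter μ, not individual data values.
B) Wrong — μ is fixed; the randomness lives in the interval, not in μ.
C) Wrong — coverage applies to intervals containing μ, not to future x̄ values.
D) Correct — this is the frequentist long-run coverage interpretation.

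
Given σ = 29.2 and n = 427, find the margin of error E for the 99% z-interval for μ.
Margin of error = 3.64

Margin of error = z* · σ/√n
= 2.576 · 29.2/√427
= 2.576 · 29.2/20.6640
= 3.64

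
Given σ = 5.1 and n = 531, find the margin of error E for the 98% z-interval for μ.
Margin of error = 0.51

Margin of error = z* · σ/√n
= 2.326 · 5.1/√531
= 2.326 · 5.1/23.0434
= 0.51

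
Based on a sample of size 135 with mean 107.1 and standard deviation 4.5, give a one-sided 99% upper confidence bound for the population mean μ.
μ ≤ 108.01

Upper bound (one-sided):
t* = 2.354 (one-sided for 99%)
Upper bound = x̄ + t* · s/√n = 107.1 + 2.354 · 4.5/√135 = 108.01

We are 99% confident that μ ≤ 108.01.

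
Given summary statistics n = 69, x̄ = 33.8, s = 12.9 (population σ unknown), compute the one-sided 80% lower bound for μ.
μ ≥ 32.48

Lower bound (one-sided):
t* = 0.847 (one-sided for 80%)
Lower bound = x̄ - t* · s/√n = 33.8 - 0.847 · 12.9/√69 = 32.48

We are 80% confident that μ ≥ 32.48.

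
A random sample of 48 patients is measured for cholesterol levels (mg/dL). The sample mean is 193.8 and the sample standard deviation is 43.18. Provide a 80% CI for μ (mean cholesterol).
(185.70, 201.90)

t-interval (σ unknown):
df = n - 1 = 47
t* = 1.300 for 80% confidence

Margin of error = t* · s/√n = 1.300 · 43.18/√48 = 8.10

CI: (185.70, 201.90)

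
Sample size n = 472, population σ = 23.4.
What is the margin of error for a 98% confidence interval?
Margin of error = 2.51

Margin of error = z* · σ/√n
= 2.326 · 23.4/√472
= 2.326 · 23.4/21.7256
= 2.51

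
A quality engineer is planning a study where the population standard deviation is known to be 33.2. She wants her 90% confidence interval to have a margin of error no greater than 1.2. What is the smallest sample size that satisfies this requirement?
n ≥ 2072

For margin E ≤ 1.2:
n ≥ (z* · σ / E)²
n ≥ (1.645 · 33.2 / 1.2)²
n ≥ 2071.31

Minimum n = 2072 (rounding up)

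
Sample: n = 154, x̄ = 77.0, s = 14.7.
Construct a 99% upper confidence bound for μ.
μ ≤ 79.78

Upper bound (one-sided):
t* = 2.351 (one-sided for 99%)
Upper bound = x̄ + t* · s/√n = 77.0 + 2.351 · 14.7/√154 = 79.78

We are 99% confident that μ ≤ 79.78.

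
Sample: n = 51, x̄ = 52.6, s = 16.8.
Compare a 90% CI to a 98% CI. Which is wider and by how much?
98% CI is wider by 3.42

df = 50
90% CI: t* = 1.676, (48.66, 56.54), width = 2 · t* · s/√n = 7.89
98% CI: t* = 2.403, (46.95, 58.25), width = 2 · t* · s/√n = 11.31

The 98% CI is wider by 11.31 - 7.89 = 3.42.
Higher confidence requires a wider interval.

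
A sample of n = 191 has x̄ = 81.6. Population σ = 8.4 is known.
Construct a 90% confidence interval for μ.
(80.60, 82.60)

z-interval (σ known):
z* = 1.645 for 90% confidence

Margin of error = z* · σ/√n = 1.645 · 8.4/√191 = 1.00

CI: (81.6 - 1.00, 81.6 + 1.00) = (80.60, 82.60)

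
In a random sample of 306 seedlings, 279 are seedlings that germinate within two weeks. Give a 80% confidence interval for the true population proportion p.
(0.891, 0.933)

Proportion CI:
p̂ = 279/306 = 0.91176
SE = √(p̂(1-p̂)/n) = √(0.91176 · 0.08824 / 306) = 0.01621

z* = 1.282
Margin = z* · SE = 1.282 · 0.01621 = 0.0208

CI: 0.91176 ± 0.0208 = (0.891, 0.933)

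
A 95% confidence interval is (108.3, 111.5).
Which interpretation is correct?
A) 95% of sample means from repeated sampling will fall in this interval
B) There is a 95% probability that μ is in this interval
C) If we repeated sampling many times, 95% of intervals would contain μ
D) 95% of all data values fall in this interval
C

A) Wrong — coverage applies to intervals containing μ, not to future x̄ values.
B) Wrong — μ is fixed; the randomness lives in the interval, not in μ.
C) Correct — this is the frequentist long-run coverage interpretation.
D) Wrong — a CI is about the parameter μ, not individual data values.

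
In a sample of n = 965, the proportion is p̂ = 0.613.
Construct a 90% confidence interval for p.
(0.587, 0.639)

Proportion CI:
SE = √(p̂(1-p̂)/n) = √(0.613 · 0.387 / 965) = 0.01568

z* = 1.645
Margin = z* · SE = 1.645 · 0.01568 = 0.0258

CI: 0.613 ± 0.0258 = (0.587, 0.639)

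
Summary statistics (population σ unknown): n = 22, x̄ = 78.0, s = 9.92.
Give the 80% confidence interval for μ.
(75.20, 80.80)

t-interval (σ unknown):
df = n - 1 = 21
t* = 1.323 for 80% confidence

Margin of error = t* · s/√n = 1.323 · 9.92/√22 = 2.80

CI: (75.20, 80.80)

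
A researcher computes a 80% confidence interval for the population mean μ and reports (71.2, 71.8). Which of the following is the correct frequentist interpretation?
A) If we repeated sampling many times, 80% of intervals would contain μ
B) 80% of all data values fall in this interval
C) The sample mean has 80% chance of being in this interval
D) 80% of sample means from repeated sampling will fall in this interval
A

A) Correct — this is the frequentist long-run coverage interpretation.
B) Wrong — a CI is about the parameter μ, not individual data values.
C) Wrong — x̄ is observed and sits in the interval by construction.
D) Wrong — coverage applies to intervals containing μ, not to future x̄ values.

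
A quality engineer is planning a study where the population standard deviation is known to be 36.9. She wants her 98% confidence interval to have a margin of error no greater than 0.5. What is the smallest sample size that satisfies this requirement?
n ≥ 29467

For margin E ≤ 0.5:
n ≥ (z* · σ / E)²
n ≥ (2.326 · 36.9 / 0.5)²
n ≥ 29466.74

Minimum n = 29467 (rounding up)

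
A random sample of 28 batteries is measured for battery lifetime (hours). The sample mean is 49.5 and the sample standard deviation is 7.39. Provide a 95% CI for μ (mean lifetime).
(46.63, 52.37)

t-interval (σ unknown):
df = n - 1 = 27
t* = 2.052 for 95% confidence

Margin of error = t* · s/√n = 2.052 · 7.39/√28 = 2.87

CI: (46.63, 52.37)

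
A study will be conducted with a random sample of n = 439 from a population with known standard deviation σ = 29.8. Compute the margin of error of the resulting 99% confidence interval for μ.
Margin of error = 3.66

Margin of error = z* · σ/√n
= 2.576 · 29.8/√439
= 2.576 · 29.8/20.9523
= 3.66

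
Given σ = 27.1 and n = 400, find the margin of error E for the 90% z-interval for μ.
Margin of error = 2.23

Margin of error = z* · σ/√n
= 1.645 · 27.1/√400
= 1.645 · 27.1/20.0000
= 2.23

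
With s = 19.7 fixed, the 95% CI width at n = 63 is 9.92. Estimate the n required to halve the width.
n ≈ 252

CI width ∝ 1/√n
To reduce width by factor 2, need √n to grow by 2 → need 2² = 4 times as many samples.

Current: n = 63, width = 9.92
New: n = 252, width ≈ 4.89

Width reduced by factor of 9.92/4.89 = 2.03.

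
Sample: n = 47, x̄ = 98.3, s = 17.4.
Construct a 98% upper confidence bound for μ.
μ ≤ 103.67

Upper bound (one-sided):
t* = 2.114 (one-sided for 98%)
Upper bound = x̄ + t* · s/√n = 98.3 + 2.114 · 17.4/√47 = 103.67

We are 98% confident that μ ≤ 103.67.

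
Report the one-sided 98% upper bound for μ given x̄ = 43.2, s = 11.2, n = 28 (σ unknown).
μ ≤ 47.77

Upper bound (one-sided):
t* = 2.158 (one-sided for 98%)
Upper bound = x̄ + t* · s/√n = 43.2 + 2.158 · 11.2/√28 = 47.77

We are 98% confident that μ ≤ 47.77.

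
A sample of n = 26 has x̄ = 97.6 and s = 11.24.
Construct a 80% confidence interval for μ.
(94.70, 100.50)

t-interval (σ unknown):
df = n - 1 = 25
t* = 1.316 for 80% confidence

Margin of error = t* · s/√n = 1.316 · 11.24/√26 = 2.90

CI: (94.70, 100.50)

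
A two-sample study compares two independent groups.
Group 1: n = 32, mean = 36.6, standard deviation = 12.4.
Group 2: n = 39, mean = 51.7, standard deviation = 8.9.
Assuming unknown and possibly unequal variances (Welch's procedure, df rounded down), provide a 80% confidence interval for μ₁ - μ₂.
(-18.49, -11.71)

Difference: x̄₁ - x̄₂ = -15.10
SE = √(s₁²/n₁ + s₂²/n₂) = √(12.4²/32 + 8.9²/39) = 2.6146
df = 54.76 → 54 (Welch–Satterthwaite, rounded down)
t* = 1.297

CI: -15.10 ± 1.297 · 2.6146 = -15.10 ± 3.39 = (-18.49, -11.71)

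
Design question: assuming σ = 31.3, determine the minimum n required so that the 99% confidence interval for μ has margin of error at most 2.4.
n ≥ 1129

For margin E ≤ 2.4:
n ≥ (z* · σ / E)²
n ≥ (2.576 · 31.3 / 2.4)²
n ≥ 1128.65

Minimum n = 1129 (rounding up)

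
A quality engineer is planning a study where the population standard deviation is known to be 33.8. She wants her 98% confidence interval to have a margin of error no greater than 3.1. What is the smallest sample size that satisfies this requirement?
n ≥ 644

For margin E ≤ 3.1:
n ≥ (z* · σ / E)²
n ≥ (2.326 · 33.8 / 3.1)²
n ≥ 643.18

Minimum n = 644 (rounding up)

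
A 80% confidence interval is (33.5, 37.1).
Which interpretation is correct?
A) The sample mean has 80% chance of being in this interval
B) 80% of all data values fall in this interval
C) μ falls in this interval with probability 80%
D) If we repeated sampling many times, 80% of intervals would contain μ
D

A) Wrong — x̄ is observed and sits in the interval by construction.
B) Wrong — a CI is about the parameter μ, not individual data values.
C) Wrong — μ is fixed; the randomness lives in the interval, not in μ.
D) Correct — this is the frequentist long-run coverage interpretation.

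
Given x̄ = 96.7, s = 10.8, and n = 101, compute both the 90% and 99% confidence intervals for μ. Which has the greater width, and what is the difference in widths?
99% CI is wider by 2.07

df = 100
90% CI: t* = 1.660, (94.92, 98.48), width = 2 · t* · s/√n = 3.57
99% CI: t* = 2.626, (93.88, 99.52), width = 2 · t* · s/√n = 5.64

The 99% CI is wider by 5.64 - 3.57 = 2.07.
Higher confidence requires a wider interval.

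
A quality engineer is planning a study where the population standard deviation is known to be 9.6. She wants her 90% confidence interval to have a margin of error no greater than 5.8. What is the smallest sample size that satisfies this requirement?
n ≥ 8

For margin E ≤ 5.8:
n ≥ (z* · σ / E)²
n ≥ (1.645 · 9.6 / 5.8)²
n ≥ 7.41

Minimum n = 8 (rounding up)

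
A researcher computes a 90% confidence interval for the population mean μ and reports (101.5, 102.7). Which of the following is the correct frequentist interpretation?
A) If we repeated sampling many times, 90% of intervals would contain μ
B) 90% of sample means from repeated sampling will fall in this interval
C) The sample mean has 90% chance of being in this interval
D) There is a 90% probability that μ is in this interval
A

A) Correct — this is the frequentist long-run coverage interpretation.
B) Wrong — coverage applies to intervals containing μ, not to future x̄ values.
C) Wrong — x̄ is observed and sits in the interval by construction.
D) Wrong — μ is fixed; the randomness lives in the interval, not in μ.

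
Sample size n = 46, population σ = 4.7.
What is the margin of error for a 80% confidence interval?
Margin of error = 0.89

Margin of error = z* · σ/√n
= 1.282 · 4.7/√46
= 1.282 · 4.7/6.7823
= 0.89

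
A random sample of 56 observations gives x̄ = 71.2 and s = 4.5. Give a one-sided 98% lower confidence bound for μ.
μ ≥ 69.93

Lower bound (one-sided):
t* = 2.104 (one-sided for 98%)
Lower bound = x̄ - t* · s/√n = 71.2 - 2.104 · 4.5/√56 = 69.93

We are 98% confident that μ ≥ 69.93.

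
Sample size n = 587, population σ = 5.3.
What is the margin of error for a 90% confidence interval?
Margin of error = 0.36

Margin of error = z* · σ/√n
= 1.645 · 5.3/√587
= 1.645 · 5.3/24.2281
= 0.36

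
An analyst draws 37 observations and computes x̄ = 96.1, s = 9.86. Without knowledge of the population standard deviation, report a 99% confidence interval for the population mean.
(91.69, 100.51)

t-interval (σ unknown):
df = n - 1 = 36
t* = 2.719 for 99% confidence

Margin of error = t* · s/√n = 2.719 · 9.86/√37 = 4.41

CI: (91.69, 100.51)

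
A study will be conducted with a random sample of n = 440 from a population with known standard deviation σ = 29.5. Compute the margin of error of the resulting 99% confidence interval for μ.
Margin of error = 3.62

Margin of error = z* · σ/√n
= 2.576 · 29.5/√440
= 2.576 · 29.5/20.9762
= 3.62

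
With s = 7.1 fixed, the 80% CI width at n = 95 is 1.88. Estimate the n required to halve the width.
n ≈ 380

CI width ∝ 1/√n
To reduce width by factor 2, need √n to grow by 2 → need 2² = 4 times as many samples.

Current: n = 95, width = 1.88
New: n = 380, width ≈ 0.94

Width reduced by factor of 1.88/0.94 = 2.00.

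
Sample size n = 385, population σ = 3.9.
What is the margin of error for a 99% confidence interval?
Margin of error = 0.51

Margin of error = z* · σ/√n
= 2.576 · 3.9/√385
= 2.576 · 3.9/19.6214
= 0.51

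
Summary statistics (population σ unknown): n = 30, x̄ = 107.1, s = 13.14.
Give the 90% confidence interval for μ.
(103.02, 111.18)

t-interval (σ unknown):
df = n - 1 = 29
t* = 1.699 for 90% confidence

Margin of error = t* · s/√n = 1.699 · 13.14/√30 = 4.08

CI: (103.02, 111.18)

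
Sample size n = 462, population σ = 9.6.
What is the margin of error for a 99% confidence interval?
Margin of error = 1.15

Margin of error = z* · σ/√n
= 2.576 · 9.6/√462
= 2.576 · 9.6/21.4942
= 1.15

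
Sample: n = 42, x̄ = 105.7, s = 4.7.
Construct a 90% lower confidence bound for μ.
μ ≥ 104.76

Lower bound (one-sided):
t* = 1.303 (one-sided for 90%)
Lower bound = x̄ - t* · s/√n = 105.7 - 1.303 · 4.7/√42 = 104.76

We are 90% confident that μ ≥ 104.76.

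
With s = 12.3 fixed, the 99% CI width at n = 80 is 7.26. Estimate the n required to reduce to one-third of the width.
n ≈ 720

CI width ∝ 1/√n
To reduce width by factor 3, need √n to grow by 3 → need 3² = 9 times as many samples.

Current: n = 80, width = 7.26
New: n = 720, width ≈ 2.37

Width reduced by factor of 7.26/2.37 = 3.06.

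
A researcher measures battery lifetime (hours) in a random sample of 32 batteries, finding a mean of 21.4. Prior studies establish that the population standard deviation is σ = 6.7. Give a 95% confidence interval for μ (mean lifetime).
(19.08, 23.72)

z-interval (σ known):
z* = 1.960 for 95% confidence

Margin of error = z* · σ/√n = 1.960 · 6.7/√32 = 2.32

CI: (21.4 - 2.32, 21.4 + 2.32) = (19.08, 23.72)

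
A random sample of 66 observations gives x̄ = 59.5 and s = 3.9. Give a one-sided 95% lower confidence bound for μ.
μ ≥ 58.70

Lower bound (one-sided):
t* = 1.669 (one-sided for 95%)
Lower bound = x̄ - t* · s/√n = 59.5 - 1.669 · 3.9/√66 = 58.70

We are 95% confident that μ ≥ 58.70.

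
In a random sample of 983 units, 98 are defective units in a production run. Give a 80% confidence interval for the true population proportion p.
(0.087, 0.112)

Proportion CI:
p̂ = 98/983 = 0.09969
SE = √(p̂(1-p̂)/n) = √(0.09969 · 0.90031 / 983) = 0.00956

z* = 1.282
Margin = z* · SE = 1.282 · 0.00956 = 0.0123

CI: 0.09969 ± 0.0123 = (0.087, 0.112)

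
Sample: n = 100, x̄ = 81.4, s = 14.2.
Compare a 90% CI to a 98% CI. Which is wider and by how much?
98% CI is wider by 2.01

df = 99
90% CI: t* = 1.660, (79.04, 83.76), width = 2 · t* · s/√n = 4.71
98% CI: t* = 2.365, (78.04, 84.76), width = 2 · t* · s/√n = 6.72

The 98% CI is wider by 6.72 - 4.71 = 2.01.
Higher confidence requires a wider interval.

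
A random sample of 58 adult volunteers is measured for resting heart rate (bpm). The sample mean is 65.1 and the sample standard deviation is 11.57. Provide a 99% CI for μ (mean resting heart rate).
(61.05, 69.15)

t-interval (σ unknown):
df = n - 1 = 57
t* = 2.665 for 99% confidence

Margin of error = t* · s/√n = 2.665 · 11.57/√58 = 4.05

CI: (61.05, 69.15)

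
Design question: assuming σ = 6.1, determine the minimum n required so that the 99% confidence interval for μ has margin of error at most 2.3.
n ≥ 47

For margin E ≤ 2.3:
n ≥ (z* · σ / E)²
n ≥ (2.576 · 6.1 / 2.3)²
n ≥ 46.68

Minimum n = 47 (rounding up)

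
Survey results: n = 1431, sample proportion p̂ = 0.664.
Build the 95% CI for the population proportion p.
(0.640, 0.688)

Proportion CI:
SE = √(p̂(1-p̂)/n) = √(0.664 · 0.336 / 1431) = 0.01249

z* = 1.960
Margin = z* · SE = 1.960 · 0.01249 = 0.0245

CI: 0.664 ± 0.0245 = (0.640, 0.688)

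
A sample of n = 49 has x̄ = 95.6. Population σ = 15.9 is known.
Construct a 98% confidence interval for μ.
(90.32, 100.88)

z-interval (σ known):
z* = 2.326 for 98% confidence

Margin of error = z* · σ/√n = 2.326 · 15.9/√49 = 5.28

CI: (95.6 - 5.28, 95.6 + 5.28) = (90.32, 100.88)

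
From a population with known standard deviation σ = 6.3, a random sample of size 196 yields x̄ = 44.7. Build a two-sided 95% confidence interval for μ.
(43.82, 45.58)

z-interval (σ known):
z* = 1.960 for 95% confidence

Margin of error = z* · σ/√n = 1.960 · 6.3/√196 = 0.88

CI: (44.7 - 0.88, 44.7 + 0.88) = (43.82, 45.58)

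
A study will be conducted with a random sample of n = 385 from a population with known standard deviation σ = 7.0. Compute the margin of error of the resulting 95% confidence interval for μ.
Margin of error = 0.70

Margin of error = z* · σ/√n
= 1.960 · 7.0/√385
= 1.960 · 7.0/19.6214
= 0.70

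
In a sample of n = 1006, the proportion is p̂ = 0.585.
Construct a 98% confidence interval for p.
(0.549, 0.621)

Proportion CI:
SE = √(p̂(1-p̂)/n) = √(0.585 · 0.415 / 1006) = 0.01553

z* = 2.326
Margin = z* · SE = 2.326 · 0.01553 = 0.0361

CI: 0.585 ± 0.0361 = (0.549, 0.621)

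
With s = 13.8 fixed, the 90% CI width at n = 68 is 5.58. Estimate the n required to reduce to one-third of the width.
n ≈ 612

CI width ∝ 1/√n
To reduce width by factor 3, need √n to grow by 3 → need 3² = 9 times as many samples.

Current: n = 68, width = 5.58
New: n = 612, width ≈ 1.84

Width reduced by factor of 5.58/1.84 = 3.03.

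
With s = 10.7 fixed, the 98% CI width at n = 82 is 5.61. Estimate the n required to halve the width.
n ≈ 328

CI width ∝ 1/√n
To reduce width by factor 2, need √n to grow by 2 → need 2² = 4 times as many samples.

Current: n = 82, width = 5.61
New: n = 328, width ≈ 2.76

Width reduced by factor of 5.61/2.76 = 2.03.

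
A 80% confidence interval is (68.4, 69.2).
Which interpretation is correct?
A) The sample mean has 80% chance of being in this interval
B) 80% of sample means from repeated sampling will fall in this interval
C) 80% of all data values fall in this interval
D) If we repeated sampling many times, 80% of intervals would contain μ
D

A) Wrong — x̄ is observed and sits in the interval by construction.
B) Wrong — coverage applies to intervals containing μ, not to future x̄ values.
C) Wrong — a CI is about the parameter μ, not individual data values.
D) Correct — this is the frequentist long-run coverage interpretation.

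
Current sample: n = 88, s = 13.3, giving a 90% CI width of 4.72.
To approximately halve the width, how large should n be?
n ≈ 352

CI width ∝ 1/√n
To reduce width by factor 2, need √n to grow by 2 → need 2² = 4 times as many samples.

Current: n = 88, width = 4.72
New: n = 352, width ≈ 2.34

Width reduced by factor of 4.72/2.34 = 2.02.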